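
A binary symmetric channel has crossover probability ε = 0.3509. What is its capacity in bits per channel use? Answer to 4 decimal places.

Binary symmetric channel: C = 1 − h₂(ε) where h₂ is the binary entropy function.
h₂(0.3509) = −0.3509·log₂0.3509 − 0.6491·log₂0.6491 = 0.9349.
C = 1 − 0.9349 = 0.0651 bits per channel use.

0.0651 bits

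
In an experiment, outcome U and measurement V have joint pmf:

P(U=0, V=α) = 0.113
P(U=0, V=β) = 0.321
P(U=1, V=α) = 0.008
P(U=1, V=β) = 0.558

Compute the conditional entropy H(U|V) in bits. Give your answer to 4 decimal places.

Marginals: p(U) = (0.4340, 0.5660), p(V) = (0.1210, 0.8790).
H(U|V) = Σ p(V) · H(U|V=·).
  V=α: p=0.1210, H(U|V=α) = 0.3513
  V=β: p=0.8790, H(U|V=β) = 0.9469
Weighted sum = 0.8748 bits.

0.8748 bits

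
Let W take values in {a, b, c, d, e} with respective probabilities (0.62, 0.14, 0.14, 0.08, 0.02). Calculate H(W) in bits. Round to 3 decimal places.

1.626 bits

H(W) = −Σ p·log₂ p.
  −(0.62)·log₂(0.62) = 0.4276
  −(0.14)·log₂(0.14) = 0.3971
  −(0.14)·log₂(0.14) = 0.3971
  −(0.08)·log₂(0.08) = 0.2915
  −(0.02)·log₂(0.02) = 0.1129
Sum: 0.4276 + 0.3971 + 0.3971 + 0.2915 + 0.1129 = 1.626 bits.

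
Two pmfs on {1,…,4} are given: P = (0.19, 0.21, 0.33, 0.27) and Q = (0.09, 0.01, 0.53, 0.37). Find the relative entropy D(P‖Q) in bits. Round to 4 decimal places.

D(P‖Q) = Σ p·log₂(p/q).
  0.19·log₂(0.19/0.09) = 0.20482
  0.21·log₂(0.21/0.01) = 0.92239
  0.33·log₂(0.33/0.53) = -0.22556
  0.27·log₂(0.27/0.37) = -0.12273
D(P‖Q) = 0.7789 bits.

0.7789 bits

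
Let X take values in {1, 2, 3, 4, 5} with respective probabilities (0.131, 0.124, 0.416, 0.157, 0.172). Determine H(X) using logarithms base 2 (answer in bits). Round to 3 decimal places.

H(X) = −Σ p·log₂ p.
  −(0.131)·log₂(0.131) = 0.3841
  −(0.124)·log₂(0.124) = 0.3734
  −(0.416)·log₂(0.416) = 0.5264
  −(0.157)·log₂(0.157) = 0.4194
  −(0.172)·log₂(0.172) = 0.4368
Sum: 0.3841 + 0.3734 + 0.5264 + 0.4194 + 0.4368 = 2.140 bits.

2.140 bits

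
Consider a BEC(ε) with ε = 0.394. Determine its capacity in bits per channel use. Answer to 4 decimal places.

0.6060 bits

Binary erasure channel: capacity C = 1 − ε.
C = 1 − 0.394 = 0.6060 bits per channel use.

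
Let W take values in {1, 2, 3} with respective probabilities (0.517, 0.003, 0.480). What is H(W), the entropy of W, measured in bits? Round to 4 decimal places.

H(W) = −Σ p·log₂ p.
  −(0.517)·log₂(0.517) = 0.49206
  −(0.003)·log₂(0.003) = 0.02514
  −(0.480)·log₂(0.480) = 0.50827
Sum: 0.49206 + 0.02514 + 0.50827 = 1.0255 bits.

1.0255 bits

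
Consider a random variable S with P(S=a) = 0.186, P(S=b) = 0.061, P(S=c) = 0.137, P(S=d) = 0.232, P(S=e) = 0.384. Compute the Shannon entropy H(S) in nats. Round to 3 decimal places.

H(S) = −Σ p·ln p.
  −(0.186)·ln(0.186) = 0.3129
  −(0.061)·ln(0.061) = 0.1706
  −(0.137)·ln(0.137) = 0.2723
  −(0.232)·ln(0.232) = 0.3390
  −(0.384)·ln(0.384) = 0.3675
Sum: 0.3129 + 0.1706 + 0.2723 + 0.3390 + 0.3675 = 1.462 nats.

1.462 nats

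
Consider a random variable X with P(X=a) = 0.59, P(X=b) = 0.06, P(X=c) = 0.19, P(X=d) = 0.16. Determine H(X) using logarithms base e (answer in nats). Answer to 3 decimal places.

1.089 nats

H(X) = −Σ p·ln p.
  −(0.59)·ln(0.59) = 0.3113
  −(0.06)·ln(0.06) = 0.1688
  −(0.19)·ln(0.19) = 0.3155
  −(0.16)·ln(0.16) = 0.2932
Sum: 0.3113 + 0.1688 + 0.3155 + 0.2932 = 1.089 nats.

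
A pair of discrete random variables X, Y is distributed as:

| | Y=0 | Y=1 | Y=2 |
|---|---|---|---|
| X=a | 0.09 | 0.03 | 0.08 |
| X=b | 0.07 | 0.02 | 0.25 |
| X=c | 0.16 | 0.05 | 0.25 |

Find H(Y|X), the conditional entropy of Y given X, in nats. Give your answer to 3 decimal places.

Marginals: p(X) = (0.2000, 0.3400, 0.4600), p(Y) = (0.3200, 0.1000, 0.5800).
H(Y|X) = Σ p(X) · H(Y|X=·).
  X=a: p=0.2000, H(Y|X=a) = 1.0104
  X=b: p=0.3400, H(Y|X=b) = 0.7181
  X=c: p=0.4600, H(Y|X=c) = 0.9399
Weighted sum = 0.879 nats.

0.879 nats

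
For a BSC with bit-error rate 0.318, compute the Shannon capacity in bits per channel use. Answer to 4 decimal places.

0.0978 bits

Binary symmetric channel: C = 1 − h₂(ε) where h₂ is the binary entropy function.
h₂(0.318) = −0.318·log₂0.318 − 0.682·log₂0.682 = 0.9022.
C = 1 − 0.9022 = 0.0978 bits per channel use.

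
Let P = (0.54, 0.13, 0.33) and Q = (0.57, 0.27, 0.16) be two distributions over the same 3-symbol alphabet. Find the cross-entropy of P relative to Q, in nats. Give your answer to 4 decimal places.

1.0785 nats

H(P,Q) = −Σ p·ln q.
  −0.54·ln(0.57) = 0.30354
  −0.13·ln(0.27) = 0.17021
  −0.33·ln(0.16) = 0.60475
H(P,Q) = 1.0785 nats.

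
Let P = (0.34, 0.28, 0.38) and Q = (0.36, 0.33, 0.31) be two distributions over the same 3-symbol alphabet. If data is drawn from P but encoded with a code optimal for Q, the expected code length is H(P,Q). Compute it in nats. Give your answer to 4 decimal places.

1.1028 nats

H(P,Q) = −Σ p·ln q.
  −0.34·ln(0.36) = 0.34736
  −0.28·ln(0.33) = 0.31043
  −0.38·ln(0.31) = 0.44505
H(P,Q) = 1.1028 nats.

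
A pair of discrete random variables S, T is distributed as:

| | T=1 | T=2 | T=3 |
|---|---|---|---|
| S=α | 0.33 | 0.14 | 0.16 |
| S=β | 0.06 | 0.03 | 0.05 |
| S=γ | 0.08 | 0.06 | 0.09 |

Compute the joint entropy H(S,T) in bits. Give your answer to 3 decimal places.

H(S,T) = −Σ p(x,y)·log₂ p(x,y) over all 9 cells.
  cell (α,1): −0.33·log₂0.33 = 0.5278
  cell (α,2): −0.14·log₂0.14 = 0.3971
  cell (α,3): −0.16·log₂0.16 = 0.4230
  cell (β,1): −0.06·log₂0.06 = 0.2435
  cell (β,2): −0.03·log₂0.03 = 0.1518
  cell (β,3): −0.05·log₂0.05 = 0.2161
  cell (γ,1): −0.08·log₂0.08 = 0.2915
  cell (γ,2): −0.06·log₂0.06 = 0.2435
  cell (γ,3): −0.09·log₂0.09 = 0.3127
Sum = 2.807 bits.

2.807 bits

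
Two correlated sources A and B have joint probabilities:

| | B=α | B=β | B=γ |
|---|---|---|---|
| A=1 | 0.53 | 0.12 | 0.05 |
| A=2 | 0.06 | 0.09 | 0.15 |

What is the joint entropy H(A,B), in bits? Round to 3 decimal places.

2.035 bits

H(A,B) = −Σ p(x,y)·log₂ p(x,y) over all 6 cells.
  cell (1,α): −0.53·log₂0.53 = 0.4854
  cell (1,β): −0.12·log₂0.12 = 0.3671
  cell (1,γ): −0.05·log₂0.05 = 0.2161
  cell (2,α): −0.06·log₂0.06 = 0.2435
  cell (2,β): −0.09·log₂0.09 = 0.3127
  cell (2,γ): −0.15·log₂0.15 = 0.4105
Sum = 2.035 bits.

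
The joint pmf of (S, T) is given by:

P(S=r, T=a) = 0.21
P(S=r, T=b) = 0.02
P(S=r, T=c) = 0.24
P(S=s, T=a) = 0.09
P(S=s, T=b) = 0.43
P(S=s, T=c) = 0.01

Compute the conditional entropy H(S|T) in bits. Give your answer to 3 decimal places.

Chain rule: H(S|T) = H(S,T) − H(T).
Marginals: p(S) = (0.4700, 0.5300), p(T) = (0.3000, 0.4500, 0.2500).
H(S,T) = 1.9825 bits; H(T) = 1.5395 bits.
H(S|T) = 1.9825 − 1.5395 = 0.443 bits.

0.443 bits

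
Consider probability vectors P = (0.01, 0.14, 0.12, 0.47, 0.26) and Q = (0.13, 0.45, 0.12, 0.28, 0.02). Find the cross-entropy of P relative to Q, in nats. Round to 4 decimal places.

2.0020 nats

H(P,Q) = −Σ p·ln q.
  −0.01·ln(0.13) = 0.02040
  −0.14·ln(0.45) = 0.11179
  −0.12·ln(0.12) = 0.25443
  −0.47·ln(0.28) = 0.59829
  −0.26·ln(0.02) = 1.01713
H(P,Q) = 2.0020 nats.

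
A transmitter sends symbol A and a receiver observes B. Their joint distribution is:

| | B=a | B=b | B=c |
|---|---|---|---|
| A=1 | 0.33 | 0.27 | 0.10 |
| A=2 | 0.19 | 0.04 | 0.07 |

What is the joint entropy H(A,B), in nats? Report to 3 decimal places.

H(A,B) = −Σ p(x,y)·ln p(x,y) over all 6 cells.
  cell (1,a): −0.33·ln0.33 = 0.3659
  cell (1,b): −0.27·ln0.27 = 0.3535
  cell (1,c): −0.10·ln0.10 = 0.2303
  cell (2,a): −0.19·ln0.19 = 0.3155
  cell (2,b): −0.04·ln0.04 = 0.1288
  cell (2,c): −0.07·ln0.07 = 0.1861
Sum = 1.580 nats.

1.580 nats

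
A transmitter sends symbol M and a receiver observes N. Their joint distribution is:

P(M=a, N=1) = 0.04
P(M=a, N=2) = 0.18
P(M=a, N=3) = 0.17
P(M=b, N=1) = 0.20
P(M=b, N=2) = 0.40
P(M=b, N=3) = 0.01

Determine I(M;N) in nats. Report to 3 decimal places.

0.163 nats

Marginals: p(M) = (0.3900, 0.6100), p(N) = (0.2400, 0.5800, 0.1800).
I(M;N) = H(M) + H(N) − H(M,N).
H(M) = 0.6687, H(N) = 0.9671, H(M,N) = 1.4731.
I(M;N) = 0.6687 + 0.9671 − 1.4731 = 0.163 nats.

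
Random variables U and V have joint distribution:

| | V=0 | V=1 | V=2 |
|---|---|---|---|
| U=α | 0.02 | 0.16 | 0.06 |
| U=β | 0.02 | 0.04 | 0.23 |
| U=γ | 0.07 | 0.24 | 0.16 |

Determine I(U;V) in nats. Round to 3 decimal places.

Marginals: p(U) = (0.2400, 0.2900, 0.4700), p(V) = (0.1100, 0.4400, 0.4500).
I(U;V) = Σ p(x,y)·ln[p(x,y)/(p(x)p(y))].
  (α,0): 0.02·ln(0.7576) = -0.0056
  (α,1): 0.16·ln(1.5152) = 0.0665
  (α,2): 0.06·ln(0.5556) = -0.0353
  (β,0): 0.02·ln(0.6270) = -0.0093
  (β,1): 0.04·ln(0.3135) = -0.0464
  (β,2): 0.23·ln(1.7625) = 0.1303
  (γ,0): 0.07·ln(1.3540) = 0.0212
  (γ,1): 0.24·ln(1.1605) = 0.0357
  (γ,2): 0.16·ln(0.7565) = -0.0446
Sum = 0.113 nats.

0.113 nats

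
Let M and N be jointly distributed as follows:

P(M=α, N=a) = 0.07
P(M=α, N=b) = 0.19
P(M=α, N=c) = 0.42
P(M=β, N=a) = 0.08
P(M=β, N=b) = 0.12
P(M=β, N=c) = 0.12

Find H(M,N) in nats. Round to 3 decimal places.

1.577 nats

H(M,N) = −Σ p(x,y)·ln p(x,y) over all 6 cells.
  cell (α,a): −0.07·ln0.07 = 0.1861
  cell (α,b): −0.19·ln0.19 = 0.3155
  cell (α,c): −0.42·ln0.42 = 0.3644
  cell (β,a): −0.08·ln0.08 = 0.2021
  cell (β,b): −0.12·ln0.12 = 0.2544
  cell (β,c): −0.12·ln0.12 = 0.2544
Sum = 1.577 nats.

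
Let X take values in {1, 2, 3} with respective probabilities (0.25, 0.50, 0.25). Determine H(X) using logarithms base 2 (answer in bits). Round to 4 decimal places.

H(X) = −Σ p·log₂ p.
  −(0.25)·log₂(0.25) = 0.50000
  −(0.50)·log₂(0.50) = 0.50000
  −(0.25)·log₂(0.25) = 0.50000
Sum: 0.50000 + 0.50000 + 0.50000 = 1.5000 bits.

1.5000 bits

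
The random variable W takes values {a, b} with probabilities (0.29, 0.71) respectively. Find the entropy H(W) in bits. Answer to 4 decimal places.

0.8687 bits

H(W) = −Σ p·log₂ p.
  −(0.29)·log₂(0.29) = 0.51790
  −(0.71)·log₂(0.71) = 0.35082
Sum: 0.51790 + 0.35082 = 0.8687 bits.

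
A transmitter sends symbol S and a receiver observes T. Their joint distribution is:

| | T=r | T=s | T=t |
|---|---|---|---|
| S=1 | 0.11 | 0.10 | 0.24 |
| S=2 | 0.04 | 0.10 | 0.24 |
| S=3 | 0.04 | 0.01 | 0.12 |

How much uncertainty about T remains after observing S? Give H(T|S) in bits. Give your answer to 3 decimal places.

Chain rule: H(T|S) = H(S,T) − H(S).
Marginals: p(S) = (0.4500, 0.3800, 0.1700), p(T) = (0.1900, 0.2100, 0.6000).
H(S,T) = 2.8080 bits; H(S) = 1.4834 bits.
H(T|S) = 2.8080 − 1.4834 = 1.325 bits.

1.325 bits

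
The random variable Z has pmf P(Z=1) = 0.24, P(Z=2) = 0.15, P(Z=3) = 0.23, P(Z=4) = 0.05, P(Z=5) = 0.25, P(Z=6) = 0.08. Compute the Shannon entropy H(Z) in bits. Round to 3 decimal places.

H(Z) = −Σ p·log₂ p.
  −(0.24)·log₂(0.24) = 0.4941
  −(0.15)·log₂(0.15) = 0.4105
  −(0.23)·log₂(0.23) = 0.4877
  −(0.05)·log₂(0.05) = 0.2161
  −(0.25)·log₂(0.25) = 0.5000
  −(0.08)·log₂(0.08) = 0.2915
Sum: 0.4941 + 0.4105 + 0.4877 + 0.2161 + 0.5000 + 0.2915 = 2.400 bits.

2.400 bits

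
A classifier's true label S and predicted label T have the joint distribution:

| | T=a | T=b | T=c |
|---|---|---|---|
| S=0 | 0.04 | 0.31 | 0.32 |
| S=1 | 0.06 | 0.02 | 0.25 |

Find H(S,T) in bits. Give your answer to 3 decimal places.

2.092 bits

H(S,T) = −Σ p(x,y)·log₂ p(x,y) over all 6 cells.
  cell (0,a): −0.04·log₂0.04 = 0.1858
  cell (0,b): −0.31·log₂0.31 = 0.5238
  cell (0,c): −0.32·log₂0.32 = 0.5260
  cell (1,a): −0.06·log₂0.06 = 0.2435
  cell (1,b): −0.02·log₂0.02 = 0.1129
  cell (1,c): −0.25·log₂0.25 = 0.5000
Sum = 2.092 bits.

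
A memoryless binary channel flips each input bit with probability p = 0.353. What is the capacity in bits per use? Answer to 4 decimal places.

0.0633 bits

Binary symmetric channel: C = 1 − h₂(ε) where h₂ is the binary entropy function.
h₂(0.353) = −0.353·log₂0.353 − 0.647·log₂0.647 = 0.9367.
C = 1 − 0.9367 = 0.0633 bits per channel use.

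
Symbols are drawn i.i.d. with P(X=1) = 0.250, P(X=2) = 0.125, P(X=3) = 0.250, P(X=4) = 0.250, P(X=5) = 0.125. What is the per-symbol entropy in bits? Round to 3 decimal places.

2.250 bits

H(X) = −Σ p·log₂ p.
  −(0.250)·log₂(0.250) = 0.5000
  −(0.125)·log₂(0.125) = 0.3750
  −(0.250)·log₂(0.250) = 0.5000
  −(0.250)·log₂(0.250) = 0.5000
  −(0.125)·log₂(0.125) = 0.3750
Sum: 0.5000 + 0.3750 + 0.5000 + 0.5000 + 0.3750 = 2.250 bits.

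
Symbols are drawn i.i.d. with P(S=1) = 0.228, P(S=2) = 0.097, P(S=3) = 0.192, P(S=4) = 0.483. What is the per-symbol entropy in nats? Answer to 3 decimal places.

H(S) = −Σ p·ln p.
  −(0.228)·ln(0.228) = 0.3371
  −(0.097)·ln(0.097) = 0.2263
  −(0.192)·ln(0.192) = 0.3168
  −(0.483)·ln(0.483) = 0.3515
Sum: 0.3371 + 0.2263 + 0.3168 + 0.3515 = 1.232 nats.

1.232 nats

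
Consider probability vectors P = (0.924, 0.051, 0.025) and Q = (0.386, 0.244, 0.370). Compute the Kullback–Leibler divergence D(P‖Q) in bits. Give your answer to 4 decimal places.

D(P‖Q) = Σ p·log₂(p/q).
  0.924·log₂(0.924/0.386) = 1.16359
  0.051·log₂(0.051/0.244) = -0.11517
  0.025·log₂(0.025/0.370) = -0.09719
D(P‖Q) = 0.9512 bits.

0.9512 bits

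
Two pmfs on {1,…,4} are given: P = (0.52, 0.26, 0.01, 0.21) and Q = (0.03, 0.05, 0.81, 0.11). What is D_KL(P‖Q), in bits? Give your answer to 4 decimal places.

2.8910 bits

D(P‖Q) = Σ p·log₂(p/q).
  0.52·log₂(0.52/0.03) = 2.14005
  0.26·log₂(0.26/0.05) = 0.61841
  0.01·log₂(0.01/0.81) = -0.06340
  0.21·log₂(0.21/0.11) = 0.19591
D(P‖Q) = 2.8910 bits.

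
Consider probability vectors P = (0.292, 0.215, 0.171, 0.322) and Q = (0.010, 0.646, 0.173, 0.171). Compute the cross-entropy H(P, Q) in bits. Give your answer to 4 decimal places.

H(P,Q) = −Σ p·log₂ q.
  −0.292·log₂(0.010) = 1.94001
  −0.215·log₂(0.646) = 0.13553
  −0.171·log₂(0.173) = 0.43283
  −0.322·log₂(0.171) = 0.82043
H(P,Q) = 3.3288 bits.

3.3288 bits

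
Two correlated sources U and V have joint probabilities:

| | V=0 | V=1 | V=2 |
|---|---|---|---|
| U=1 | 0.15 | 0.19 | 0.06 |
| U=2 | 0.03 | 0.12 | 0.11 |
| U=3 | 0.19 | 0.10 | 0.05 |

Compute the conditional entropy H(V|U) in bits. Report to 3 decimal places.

Marginals: p(U) = (0.4000, 0.2600, 0.3400), p(V) = (0.3700, 0.4100, 0.2200).
H(V|U) = Σ p(U) · H(V|U=·).
  U=1: p=0.4000, H(V|U=1) = 1.4513
  U=2: p=0.2600, H(V|U=2) = 1.3994
  U=3: p=0.3400, H(V|U=3) = 1.3951
Weighted sum = 1.419 bits.

1.419 bits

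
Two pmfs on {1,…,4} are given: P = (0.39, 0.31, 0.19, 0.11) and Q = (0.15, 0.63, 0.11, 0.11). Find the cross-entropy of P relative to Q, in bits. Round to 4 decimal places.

2.2294 bits

H(P,Q) = −Σ p·log₂ q.
  −0.39·log₂(0.15) = 1.06742
  −0.31·log₂(0.63) = 0.20664
  −0.19·log₂(0.11) = 0.60504
  −0.11·log₂(0.11) = 0.35029
H(P,Q) = 2.2294 bits.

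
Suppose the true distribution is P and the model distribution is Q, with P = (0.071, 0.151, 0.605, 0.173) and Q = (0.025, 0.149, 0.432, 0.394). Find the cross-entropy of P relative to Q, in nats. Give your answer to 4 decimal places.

H(P,Q) = −Σ p·ln q.
  −0.071·ln(0.025) = 0.26191
  −0.151·ln(0.149) = 0.28748
  −0.605·ln(0.432) = 0.50779
  −0.173·ln(0.394) = 0.16113
H(P,Q) = 1.2183 nats.

1.2183 nats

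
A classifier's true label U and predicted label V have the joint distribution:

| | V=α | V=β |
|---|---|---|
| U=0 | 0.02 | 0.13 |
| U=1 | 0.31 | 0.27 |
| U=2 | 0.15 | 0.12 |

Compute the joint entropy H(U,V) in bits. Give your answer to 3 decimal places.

H(U,V) = −Σ p(x,y)·log₂ p(x,y) over all 6 cells.
  cell (0,α): −0.02·log₂0.02 = 0.1129
  cell (0,β): −0.13·log₂0.13 = 0.3826
  cell (1,α): −0.31·log₂0.31 = 0.5238
  cell (1,β): −0.27·log₂0.27 = 0.5100
  cell (2,α): −0.15·log₂0.15 = 0.4105
  cell (2,β): −0.12·log₂0.12 = 0.3671
Sum = 2.307 bits.

2.307 bits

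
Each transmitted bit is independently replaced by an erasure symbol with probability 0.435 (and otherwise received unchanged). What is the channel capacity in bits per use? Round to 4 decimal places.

0.5650 bits

Binary erasure channel: capacity C = 1 − ε.
C = 1 − 0.435 = 0.5650 bits per channel use.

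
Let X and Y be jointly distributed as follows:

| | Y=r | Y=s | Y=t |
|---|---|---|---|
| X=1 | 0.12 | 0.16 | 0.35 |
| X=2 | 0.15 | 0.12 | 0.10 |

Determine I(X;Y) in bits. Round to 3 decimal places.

Marginals: p(X) = (0.6300, 0.3700), p(Y) = (0.2700, 0.2800, 0.4500).
I(X;Y) = H(X) + H(Y) − H(X,Y).
H(X) = 0.9507, H(Y) = 1.5426, H(X,Y) = 2.4300.
I(X;Y) = 0.9507 + 1.5426 − 2.4300 = 0.063 bits.

0.063 bits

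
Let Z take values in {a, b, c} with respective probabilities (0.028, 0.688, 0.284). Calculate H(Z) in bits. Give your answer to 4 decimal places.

1.0314 bits

H(Z) = −Σ p·log₂ p.
  −(0.028)·log₂(0.028) = 0.14444
  −(0.688)·log₂(0.688) = 0.37119
  −(0.284)·log₂(0.284) = 0.51575
Sum: 0.14444 + 0.37119 + 0.51575 = 1.0314 bits.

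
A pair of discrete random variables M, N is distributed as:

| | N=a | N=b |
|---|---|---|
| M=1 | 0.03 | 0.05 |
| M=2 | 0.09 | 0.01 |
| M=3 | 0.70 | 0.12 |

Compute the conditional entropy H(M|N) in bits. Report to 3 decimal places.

0.794 bits

Chain rule: H(M|N) = H(M,N) − H(N).
Marginals: p(M) = (0.0800, 0.1000, 0.8200), p(N) = (0.8200, 0.1800).
H(M,N) = 1.4742 bits; H(N) = 0.6801 bits.
H(M|N) = 1.4742 − 0.6801 = 0.794 bits.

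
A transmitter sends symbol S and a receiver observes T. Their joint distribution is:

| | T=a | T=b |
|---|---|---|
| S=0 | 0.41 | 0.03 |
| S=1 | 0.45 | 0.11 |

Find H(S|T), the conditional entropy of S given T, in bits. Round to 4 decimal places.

0.9636 bits

Chain rule: H(S|T) = H(S,T) − H(T).
Marginals: p(S) = (0.4400, 0.5600), p(T) = (0.8600, 0.1400).
H(S,T) = 1.5478 bits; H(T) = 0.5842 bits.
H(S|T) = 1.5478 − 0.5842 = 0.9636 bits.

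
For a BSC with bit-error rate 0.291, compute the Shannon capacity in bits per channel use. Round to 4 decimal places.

0.1300 bits

Binary symmetric channel: C = 1 − h₂(ε) where h₂ is the binary entropy function.
h₂(0.291) = −0.291·log₂0.291 − 0.709·log₂0.709 = 0.8700.
C = 1 − 0.8700 = 0.1300 bits per channel use.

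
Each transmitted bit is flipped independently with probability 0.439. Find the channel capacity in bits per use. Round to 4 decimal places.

0.0108 bits

Binary symmetric channel: C = 1 − h₂(ε) where h₂ is the binary entropy function.
h₂(0.439) = −0.439·log₂0.439 − 0.561·log₂0.561 = 0.9892.
C = 1 − 0.9892 = 0.0108 bits per channel use.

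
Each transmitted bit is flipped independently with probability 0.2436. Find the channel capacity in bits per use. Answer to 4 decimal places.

Binary symmetric channel: C = 1 − h₂(ε) where h₂ is the binary entropy function.
h₂(0.2436) = −0.2436·log₂0.2436 − 0.7564·log₂0.7564 = 0.8010.
C = 1 − 0.8010 = 0.1990 bits per channel use.

0.1990 bits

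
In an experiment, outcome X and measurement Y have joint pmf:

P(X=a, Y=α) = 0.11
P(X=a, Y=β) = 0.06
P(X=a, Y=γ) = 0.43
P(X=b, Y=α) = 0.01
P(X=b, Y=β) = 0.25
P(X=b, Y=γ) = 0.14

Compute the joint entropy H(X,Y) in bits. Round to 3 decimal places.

2.081 bits

H(X,Y) = −Σ p(x,y)·log₂ p(x,y) over all 6 cells.
  cell (a,α): −0.11·log₂0.11 = 0.3503
  cell (a,β): −0.06·log₂0.06 = 0.2435
  cell (a,γ): −0.43·log₂0.43 = 0.5236
  cell (b,α): −0.01·log₂0.01 = 0.0664
  cell (b,β): −0.25·log₂0.25 = 0.5000
  cell (b,γ): −0.14·log₂0.14 = 0.3971
Sum = 2.081 bits.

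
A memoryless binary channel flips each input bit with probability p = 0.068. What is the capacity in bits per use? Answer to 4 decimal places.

Binary symmetric channel: C = 1 − h₂(ε) where h₂ is the binary entropy function.
h₂(0.068) = −0.068·log₂0.068 − 0.932·log₂0.932 = 0.3584.
C = 1 − 0.3584 = 0.6416 bits per channel use.

0.6416 bits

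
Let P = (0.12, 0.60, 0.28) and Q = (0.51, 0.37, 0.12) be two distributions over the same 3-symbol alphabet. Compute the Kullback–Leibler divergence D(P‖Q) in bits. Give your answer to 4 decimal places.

D(P‖Q) = Σ p·log₂(p/q).
  0.12·log₂(0.12/0.51) = -0.25050
  0.60·log₂(0.60/0.37) = 0.41846
  0.28·log₂(0.28/0.12) = 0.34227
D(P‖Q) = 0.5102 bits.

0.5102 bits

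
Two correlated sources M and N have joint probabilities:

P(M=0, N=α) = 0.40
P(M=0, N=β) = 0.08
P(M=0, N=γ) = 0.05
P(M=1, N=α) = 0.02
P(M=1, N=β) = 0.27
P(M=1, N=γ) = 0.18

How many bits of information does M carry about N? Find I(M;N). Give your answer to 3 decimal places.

Marginals: p(M) = (0.5300, 0.4700), p(N) = (0.4200, 0.3500, 0.2300).
I(M;N) = H(M) + H(N) − H(M,N).
H(M) = 0.9974, H(N) = 1.5434, H(M,N) = 2.1046.
I(M;N) = 0.9974 + 1.5434 − 2.1046 = 0.436 bits.

0.436 bits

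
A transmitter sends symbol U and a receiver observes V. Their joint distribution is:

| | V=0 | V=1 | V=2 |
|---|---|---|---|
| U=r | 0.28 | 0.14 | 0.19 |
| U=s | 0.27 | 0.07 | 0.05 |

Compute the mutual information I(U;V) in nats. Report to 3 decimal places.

0.031 nats

Marginals: p(U) = (0.6100, 0.3900), p(V) = (0.5500, 0.2100, 0.2400).
I(U;V) = H(U) + H(V) − H(U,V).
H(U) = 0.6687, H(V) = 0.9991, H(U,V) = 1.6367.
I(U;V) = 0.6687 + 0.9991 − 1.6367 = 0.031 nats.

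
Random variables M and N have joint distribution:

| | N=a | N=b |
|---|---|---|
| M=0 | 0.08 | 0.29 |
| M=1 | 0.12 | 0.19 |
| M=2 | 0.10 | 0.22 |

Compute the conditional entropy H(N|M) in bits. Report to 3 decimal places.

Marginals: p(M) = (0.3700, 0.3100, 0.3200), p(N) = (0.3000, 0.7000).
H(N|M) = Σ p(M) · H(N|M=·).
  M=0: p=0.3700, H(N|M=0) = 0.7532
  M=1: p=0.3100, H(N|M=1) = 0.9629
  M=2: p=0.3200, H(N|M=2) = 0.8960
Weighted sum = 0.864 bits.

0.864 bits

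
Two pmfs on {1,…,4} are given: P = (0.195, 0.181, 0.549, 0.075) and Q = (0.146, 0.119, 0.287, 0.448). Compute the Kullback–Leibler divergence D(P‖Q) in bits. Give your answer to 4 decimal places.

0.5113 bits

D(P‖Q) = Σ p·log₂(p/q).
  0.195·log₂(0.195/0.146) = 0.08141
  0.181·log₂(0.181/0.119) = 0.10951
  0.549·log₂(0.549/0.287) = 0.51373
  0.075·log₂(0.075/0.448) = -0.19339
D(P‖Q) = 0.5113 bits.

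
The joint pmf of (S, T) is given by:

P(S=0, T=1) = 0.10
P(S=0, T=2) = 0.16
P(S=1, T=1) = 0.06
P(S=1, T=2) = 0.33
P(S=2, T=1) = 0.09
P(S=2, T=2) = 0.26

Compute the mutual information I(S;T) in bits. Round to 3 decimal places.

0.032 bits

Marginals: p(S) = (0.2600, 0.3900, 0.3500), p(T) = (0.2500, 0.7500).
I(S;T) = Σ p(x,y)·log₂[p(x,y)/(p(x)p(y))].
  (0,1): 0.10·log₂(1.5385) = 0.0621
  (0,2): 0.16·log₂(0.8205) = -0.0457
  (1,1): 0.06·log₂(0.6154) = -0.0420
  (1,2): 0.33·log₂(1.1282) = 0.0574
  (2,1): 0.09·log₂(1.0286) = 0.0037
  (2,2): 0.26·log₂(0.9905) = -0.0036
Sum = 0.032 bits.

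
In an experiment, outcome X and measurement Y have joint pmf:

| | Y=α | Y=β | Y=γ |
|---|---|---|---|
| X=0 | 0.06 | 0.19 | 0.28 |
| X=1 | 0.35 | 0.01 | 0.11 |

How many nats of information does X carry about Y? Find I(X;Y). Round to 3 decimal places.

0.249 nats

Marginals: p(X) = (0.5300, 0.4700), p(Y) = (0.4100, 0.2000, 0.3900).
I(X;Y) = H(X) + H(Y) − H(X,Y).
H(X) = 0.6913, H(Y) = 1.0547, H(X,Y) = 1.4971.
I(X;Y) = 0.6913 + 1.0547 − 1.4971 = 0.249 nats.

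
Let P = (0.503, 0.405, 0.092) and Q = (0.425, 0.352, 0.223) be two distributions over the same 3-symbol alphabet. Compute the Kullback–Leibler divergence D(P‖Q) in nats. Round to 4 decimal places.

D(P‖Q) = Σ p·ln(p/q).
  0.503·ln(0.503/0.425) = 0.08476
  0.405·ln(0.405/0.352) = 0.05680
  0.092·ln(0.092/0.223) = -0.08146
D(P‖Q) = 0.0601 nats.

0.0601 nats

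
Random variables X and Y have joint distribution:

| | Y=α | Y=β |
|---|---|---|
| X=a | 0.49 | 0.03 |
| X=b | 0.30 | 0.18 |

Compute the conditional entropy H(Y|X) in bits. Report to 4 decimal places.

Chain rule: H(Y|X) = H(X,Y) − H(X).
Marginals: p(X) = (0.5200, 0.4800), p(Y) = (0.7900, 0.2100).
H(X,Y) = 1.6224 bits; H(X) = 0.9988 bits.
H(Y|X) = 1.6224 − 0.9988 = 0.6236 bits.

0.6236 bits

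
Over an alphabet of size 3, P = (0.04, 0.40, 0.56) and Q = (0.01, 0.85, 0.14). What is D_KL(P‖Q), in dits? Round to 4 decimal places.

0.2303 dits

D(P‖Q) = Σ p·log₁₀(p/q).
  0.04·log₁₀(0.04/0.01) = 0.02408
  0.40·log₁₀(0.40/0.85) = -0.13094
  0.56·log₁₀(0.56/0.14) = 0.33715
D(P‖Q) = 0.2303 dits.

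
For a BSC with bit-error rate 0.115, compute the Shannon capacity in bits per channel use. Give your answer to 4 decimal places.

0.4852 bits

Binary symmetric channel: C = 1 − h₂(ε) where h₂ is the binary entropy function.
h₂(0.115) = −0.115·log₂0.115 − 0.885·log₂0.885 = 0.5148.
C = 1 − 0.5148 = 0.4852 bits per channel use.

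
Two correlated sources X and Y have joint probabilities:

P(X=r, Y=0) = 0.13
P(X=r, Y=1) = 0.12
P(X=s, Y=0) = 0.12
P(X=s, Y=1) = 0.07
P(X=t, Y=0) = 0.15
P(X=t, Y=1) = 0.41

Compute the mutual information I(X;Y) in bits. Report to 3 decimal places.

Marginals: p(X) = (0.2500, 0.1900, 0.5600), p(Y) = (0.4000, 0.6000).
I(X;Y) = H(X) + H(Y) − H(X,Y).
H(X) = 1.4237, H(Y) = 0.9710, H(X,Y) = 2.3233.
I(X;Y) = 1.4237 + 0.9710 − 2.3233 = 0.071 bits.

0.071 bits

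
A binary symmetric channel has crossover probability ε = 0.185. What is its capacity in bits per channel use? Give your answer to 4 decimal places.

Binary symmetric channel: C = 1 − h₂(ε) where h₂ is the binary entropy function.
h₂(0.185) = −0.185·log₂0.185 − 0.815·log₂0.815 = 0.6909.
C = 1 − 0.6909 = 0.3091 bits per channel use.

0.3091 bits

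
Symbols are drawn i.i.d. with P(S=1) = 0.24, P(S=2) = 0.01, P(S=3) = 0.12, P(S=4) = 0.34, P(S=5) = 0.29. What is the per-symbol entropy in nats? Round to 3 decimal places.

H(S) = −Σ p·ln p.
  −(0.24)·ln(0.24) = 0.3425
  −(0.01)·ln(0.01) = 0.0461
  −(0.12)·ln(0.12) = 0.2544
  −(0.34)·ln(0.34) = 0.3668
  −(0.29)·ln(0.29) = 0.3590
Sum: 0.3425 + 0.0461 + 0.2544 + 0.3668 + 0.3590 = 1.369 nats.

1.369 nats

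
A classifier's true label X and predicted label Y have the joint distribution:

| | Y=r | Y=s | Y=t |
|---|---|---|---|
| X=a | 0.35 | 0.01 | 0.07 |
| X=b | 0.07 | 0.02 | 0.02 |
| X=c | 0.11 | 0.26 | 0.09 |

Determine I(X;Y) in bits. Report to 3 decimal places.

Marginals: p(X) = (0.4300, 0.1100, 0.4600), p(Y) = (0.5300, 0.2900, 0.1800).
I(X;Y) = Σ p(x,y)·log₂[p(x,y)/(p(x)p(y))].
  (a,r): 0.35·log₂(1.5358) = 0.2166
  (a,s): 0.01·log₂(0.0802) = -0.0364
  (a,t): 0.07·log₂(0.9044) = -0.0101
  (b,r): 0.07·log₂(1.2007) = 0.0185
  (b,s): 0.02·log₂(0.6270) = -0.0135
  (b,t): 0.02·log₂(1.0101) = 0.0003
  (c,r): 0.11·log₂(0.4512) = -0.1263
  (c,s): 0.26·log₂(1.9490) = 0.2503
  (c,t): 0.09·log₂(1.0870) = 0.0108
Sum = 0.310 bits.

0.310 bits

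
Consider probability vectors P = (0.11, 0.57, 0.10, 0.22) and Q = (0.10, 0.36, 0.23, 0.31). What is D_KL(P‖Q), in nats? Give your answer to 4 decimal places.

0.1137 nats

D(P‖Q) = Σ p·ln(p/q).
  0.11·ln(0.11/0.10) = 0.01048
  0.57·ln(0.57/0.36) = 0.26193
  0.10·ln(0.10/0.23) = -0.08329
  0.22·ln(0.22/0.31) = -0.07545
D(P‖Q) = 0.1137 nats.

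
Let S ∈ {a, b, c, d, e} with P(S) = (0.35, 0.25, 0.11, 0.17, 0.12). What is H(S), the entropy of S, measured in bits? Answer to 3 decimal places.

2.182 bits

H(S) = −Σ p·log₂ p.
  −(0.35)·log₂(0.35) = 0.5301
  −(0.25)·log₂(0.25) = 0.5000
  −(0.11)·log₂(0.11) = 0.3503
  −(0.17)·log₂(0.17) = 0.4346
  −(0.12)·log₂(0.12) = 0.3671
Sum: 0.5301 + 0.5000 + 0.3503 + 0.4346 + 0.3671 = 2.182 bits.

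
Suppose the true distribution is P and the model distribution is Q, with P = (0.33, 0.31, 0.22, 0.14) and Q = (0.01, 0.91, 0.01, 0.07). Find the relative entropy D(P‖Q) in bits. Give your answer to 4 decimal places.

2.3041 bits

D(P‖Q) = Σ p·log₂(p/q).
  0.33·log₂(0.33/0.01) = 1.66465
  0.31·log₂(0.31/0.91) = -0.48162
  0.22·log₂(0.22/0.01) = 0.98107
  0.14·log₂(0.14/0.07) = 0.14000
D(P‖Q) = 2.3041 bits.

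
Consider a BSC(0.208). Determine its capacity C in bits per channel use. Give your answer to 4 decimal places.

0.2624 bits

Binary symmetric channel: C = 1 − h₂(ε) where h₂ is the binary entropy function.
h₂(0.208) = −0.208·log₂0.208 − 0.792·log₂0.792 = 0.7376.
C = 1 − 0.7376 = 0.2624 bits per channel use.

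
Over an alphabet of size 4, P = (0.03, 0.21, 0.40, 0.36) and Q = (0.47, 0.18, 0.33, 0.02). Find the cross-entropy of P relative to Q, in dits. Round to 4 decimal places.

0.9705 dits

H(P,Q) = −Σ p·log₁₀ q.
  −0.03·log₁₀(0.47) = 0.00984
  −0.21·log₁₀(0.18) = 0.15639
  −0.40·log₁₀(0.33) = 0.19259
  −0.36·log₁₀(0.02) = 0.61163
H(P,Q) = 0.9705 dits.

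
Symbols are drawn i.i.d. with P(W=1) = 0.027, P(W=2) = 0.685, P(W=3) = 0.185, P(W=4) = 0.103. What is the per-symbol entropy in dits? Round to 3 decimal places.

H(W) = −Σ p·log₁₀ p.
  −(0.027)·log₁₀(0.027) = 0.0424
  −(0.685)·log₁₀(0.685) = 0.1126
  −(0.185)·log₁₀(0.185) = 0.1356
  −(0.103)·log₁₀(0.103) = 0.1017
Sum: 0.0424 + 0.1126 + 0.1356 + 0.1017 = 0.392 dits.

0.392 dits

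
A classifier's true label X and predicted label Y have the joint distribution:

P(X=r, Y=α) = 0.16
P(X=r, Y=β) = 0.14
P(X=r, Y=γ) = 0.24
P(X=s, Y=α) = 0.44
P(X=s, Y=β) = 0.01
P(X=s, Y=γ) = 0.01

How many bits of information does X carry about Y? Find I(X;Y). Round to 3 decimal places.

Marginals: p(X) = (0.5400, 0.4600), p(Y) = (0.6000, 0.1500, 0.2500).
I(X;Y) = Σ p(x,y)·log₂[p(x,y)/(p(x)p(y))].
  (r,α): 0.16·log₂(0.4938) = -0.1629
  (r,β): 0.14·log₂(1.7284) = 0.1105
  (r,γ): 0.24·log₂(1.7778) = 0.1992
  (s,α): 0.44·log₂(1.5942) = 0.2960
  (s,β): 0.01·log₂(0.1449) = -0.0279
  (s,γ): 0.01·log₂(0.0870) = -0.0352
Sum = 0.380 bits.

0.380 bits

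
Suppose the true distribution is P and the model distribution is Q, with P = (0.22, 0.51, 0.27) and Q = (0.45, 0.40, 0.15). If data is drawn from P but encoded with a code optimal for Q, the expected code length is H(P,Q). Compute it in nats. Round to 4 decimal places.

1.1552 nats

H(P,Q) = −Σ p·ln q.
  −0.22·ln(0.45) = 0.17567
  −0.51·ln(0.40) = 0.46731
  −0.27·ln(0.15) = 0.51222
H(P,Q) = 1.1552 nats.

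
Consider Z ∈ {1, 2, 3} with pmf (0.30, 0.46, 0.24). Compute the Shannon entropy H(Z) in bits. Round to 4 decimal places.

1.5306 bits

H(Z) = −Σ p·log₂ p.
  −(0.30)·log₂(0.30) = 0.52109
  −(0.46)·log₂(0.46) = 0.51534
  −(0.24)·log₂(0.24) = 0.49413
Sum: 0.52109 + 0.51534 + 0.49413 = 1.5306 bits.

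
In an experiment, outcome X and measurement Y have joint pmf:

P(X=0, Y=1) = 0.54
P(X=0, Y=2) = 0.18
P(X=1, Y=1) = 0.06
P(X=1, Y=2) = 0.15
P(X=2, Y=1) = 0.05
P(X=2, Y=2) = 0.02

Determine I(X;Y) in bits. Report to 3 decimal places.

Marginals: p(X) = (0.7200, 0.2100, 0.0700), p(Y) = (0.6500, 0.3500).
I(X;Y) = Σ p(x,y)·log₂[p(x,y)/(p(x)p(y))].
  (0,1): 0.54·log₂(1.1538) = 0.1115
  (0,2): 0.18·log₂(0.7143) = -0.0874
  (1,1): 0.06·log₂(0.4396) = -0.0712
  (1,2): 0.15·log₂(2.0408) = 0.1544
  (2,1): 0.05·log₂(1.0989) = 0.0068
  (2,2): 0.02·log₂(0.8163) = -0.0059
Sum = 0.108 bits.

0.108 bits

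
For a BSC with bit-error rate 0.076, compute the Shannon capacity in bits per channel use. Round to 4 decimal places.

0.6121 bits

Binary symmetric channel: C = 1 − h₂(ε) where h₂ is the binary entropy function.
h₂(0.076) = −0.076·log₂0.076 − 0.924·log₂0.924 = 0.3879.
C = 1 − 0.3879 = 0.6121 bits per channel use.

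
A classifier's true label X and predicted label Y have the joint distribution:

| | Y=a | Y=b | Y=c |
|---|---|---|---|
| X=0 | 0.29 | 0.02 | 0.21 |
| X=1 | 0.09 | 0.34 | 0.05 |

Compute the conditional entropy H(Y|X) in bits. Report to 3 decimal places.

1.163 bits

Chain rule: H(Y|X) = H(X,Y) − H(X).
Marginals: p(X) = (0.5200, 0.4800), p(Y) = (0.3800, 0.3600, 0.2600).
H(X,Y) = 2.1615 bits; H(X) = 0.9988 bits.
H(Y|X) = 2.1615 − 0.9988 = 1.163 bits.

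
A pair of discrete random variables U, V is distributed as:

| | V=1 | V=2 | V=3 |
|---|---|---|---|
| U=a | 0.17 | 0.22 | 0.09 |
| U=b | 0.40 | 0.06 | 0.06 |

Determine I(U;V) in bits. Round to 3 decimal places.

0.142 bits

Marginals: p(U) = (0.4800, 0.5200), p(V) = (0.5700, 0.2800, 0.1500).
I(U;V) = Σ p(x,y)·log₂[p(x,y)/(p(x)p(y))].
  (a,1): 0.17·log₂(0.6213) = -0.1167
  (a,2): 0.22·log₂(1.6369) = 0.1564
  (a,3): 0.09·log₂(1.2500) = 0.0290
  (b,1): 0.40·log₂(1.3495) = 0.1730
  (b,2): 0.06·log₂(0.4121) = -0.0767
  (b,3): 0.06·log₂(0.7692) = -0.0227
Sum = 0.142 bits.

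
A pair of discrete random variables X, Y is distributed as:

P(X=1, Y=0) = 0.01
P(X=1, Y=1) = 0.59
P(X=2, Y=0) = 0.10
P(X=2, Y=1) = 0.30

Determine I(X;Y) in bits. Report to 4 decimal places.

0.1020 bits

Marginals: p(X) = (0.6000, 0.4000), p(Y) = (0.1100, 0.8900).
I(X;Y) = Σ p(x,y)·log₂[p(x,y)/(p(x)p(y))].
  (1,0): 0.01·log₂(0.1515) = -0.02722
  (1,1): 0.59·log₂(1.1049) = 0.08489
  (2,0): 0.10·log₂(2.2727) = 0.11844
  (2,1): 0.30·log₂(0.8427) = -0.07407
Sum = 0.1020 bits.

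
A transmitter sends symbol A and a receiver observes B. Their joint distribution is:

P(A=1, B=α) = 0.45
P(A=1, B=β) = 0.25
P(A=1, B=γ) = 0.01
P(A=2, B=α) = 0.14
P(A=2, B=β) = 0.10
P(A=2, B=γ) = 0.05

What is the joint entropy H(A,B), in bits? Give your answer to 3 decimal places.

2.030 bits

H(A,B) = −Σ p(x,y)·log₂ p(x,y) over all 6 cells.
  cell (1,α): −0.45·log₂0.45 = 0.5184
  cell (1,β): −0.25·log₂0.25 = 0.5000
  cell (1,γ): −0.01·log₂0.01 = 0.0664
  cell (2,α): −0.14·log₂0.14 = 0.3971
  cell (2,β): −0.10·log₂0.10 = 0.3322
  cell (2,γ): −0.05·log₂0.05 = 0.2161
Sum = 2.030 bits.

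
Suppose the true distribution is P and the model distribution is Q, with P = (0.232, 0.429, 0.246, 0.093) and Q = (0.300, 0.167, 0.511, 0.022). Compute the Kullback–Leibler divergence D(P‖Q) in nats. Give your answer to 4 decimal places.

0.2993 nats

D(P‖Q) = Σ p·ln(p/q).
  0.232·ln(0.232/0.300) = -0.05963
  0.429·ln(0.429/0.167) = 0.40475
  0.246·ln(0.246/0.511) = -0.17984
  0.093·ln(0.093/0.022) = 0.13406
D(P‖Q) = 0.2993 nats.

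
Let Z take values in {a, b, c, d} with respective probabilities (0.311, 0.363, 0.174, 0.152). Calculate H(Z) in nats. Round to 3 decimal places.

1.322 nats

H(Z) = −Σ p·ln p.
  −(0.311)·ln(0.311) = 0.3632
  −(0.363)·ln(0.363) = 0.3678
  −(0.174)·ln(0.174) = 0.3043
  −(0.152)·ln(0.152) = 0.2863
Sum: 0.3632 + 0.3678 + 0.3043 + 0.2863 = 1.322 nats.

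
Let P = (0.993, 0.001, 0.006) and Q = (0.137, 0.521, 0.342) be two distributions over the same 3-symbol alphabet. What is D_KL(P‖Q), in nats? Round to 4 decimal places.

1.9364 nats

D(P‖Q) = Σ p·ln(p/q).
  0.993·ln(0.993/0.137) = 1.96688
  0.001·ln(0.001/0.521) = -0.00626
  0.006·ln(0.006/0.342) = -0.02426
D(P‖Q) = 1.9364 nats.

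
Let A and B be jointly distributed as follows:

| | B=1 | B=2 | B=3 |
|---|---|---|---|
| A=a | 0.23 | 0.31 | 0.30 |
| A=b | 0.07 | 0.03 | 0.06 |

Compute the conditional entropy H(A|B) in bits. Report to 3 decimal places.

Chain rule: H(A|B) = H(A,B) − H(B).
Marginals: p(A) = (0.8400, 0.1600), p(B) = (0.3000, 0.3400, 0.3600).
H(A,B) = 2.1964 bits; H(B) = 1.5809 bits.
H(A|B) = 2.1964 − 1.5809 = 0.616 bits.

0.616 bits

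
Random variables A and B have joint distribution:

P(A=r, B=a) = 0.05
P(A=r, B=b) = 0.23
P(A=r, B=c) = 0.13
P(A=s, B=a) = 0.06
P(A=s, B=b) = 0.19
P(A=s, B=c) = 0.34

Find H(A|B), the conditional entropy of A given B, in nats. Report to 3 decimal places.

Chain rule: H(A|B) = H(A,B) − H(B).
Marginals: p(A) = (0.4100, 0.5900), p(B) = (0.1100, 0.4200, 0.4700).
H(A,B) = 1.6042 nats; H(B) = 0.9620 nats.
H(A|B) = 1.6042 − 0.9620 = 0.642 nats.

0.642 nats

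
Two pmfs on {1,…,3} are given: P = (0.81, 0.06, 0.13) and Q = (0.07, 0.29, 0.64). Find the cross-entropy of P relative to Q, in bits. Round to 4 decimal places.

3.2984 bits

H(P,Q) = −Σ p·log₂ q.
  −0.81·log₂(0.07) = 3.10757
  −0.06·log₂(0.29) = 0.10715
  −0.13·log₂(0.64) = 0.08370
H(P,Q) = 3.2984 bits.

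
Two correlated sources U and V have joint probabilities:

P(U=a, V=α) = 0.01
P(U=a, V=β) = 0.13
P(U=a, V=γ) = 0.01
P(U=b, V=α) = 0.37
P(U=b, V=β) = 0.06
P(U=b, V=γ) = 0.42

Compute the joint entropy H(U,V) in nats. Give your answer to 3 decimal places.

H(U,V) = −Σ p(x,y)·ln p(x,y) over all 6 cells.
  cell (a,α): −0.01·ln0.01 = 0.0461
  cell (a,β): −0.13·ln0.13 = 0.2652
  cell (a,γ): −0.01·ln0.01 = 0.0461
  cell (b,α): −0.37·ln0.37 = 0.3679
  cell (b,β): −0.06·ln0.06 = 0.1688
  cell (b,γ): −0.42·ln0.42 = 0.3644
Sum = 1.258 nats.

1.258 nats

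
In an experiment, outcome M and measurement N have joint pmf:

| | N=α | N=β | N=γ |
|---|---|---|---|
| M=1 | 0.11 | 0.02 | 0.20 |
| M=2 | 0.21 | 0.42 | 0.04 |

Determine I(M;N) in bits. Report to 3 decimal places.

Marginals: p(M) = (0.3300, 0.6700), p(N) = (0.3200, 0.4400, 0.2400).
I(M;N) = Σ p(x,y)·log₂[p(x,y)/(p(x)p(y))].
  (1,α): 0.11·log₂(1.0417) = 0.0065
  (1,β): 0.02·log₂(0.1377) = -0.0572
  (1,γ): 0.20·log₂(2.5253) = 0.2673
  (2,α): 0.21·log₂(0.9795) = -0.0063
  (2,β): 0.42·log₂(1.4247) = 0.2145
  (2,γ): 0.04·log₂(0.2488) = -0.0803
Sum = 0.344 bits.

0.344 bits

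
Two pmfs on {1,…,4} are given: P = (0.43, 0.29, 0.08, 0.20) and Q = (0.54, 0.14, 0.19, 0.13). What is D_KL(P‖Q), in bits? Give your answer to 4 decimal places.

0.1878 bits

D(P‖Q) = Σ p·log₂(p/q).
  0.43·log₂(0.43/0.54) = -0.14131
  0.29·log₂(0.29/0.14) = 0.30468
  0.08·log₂(0.08/0.19) = -0.09983
  0.20·log₂(0.20/0.13) = 0.12430
D(P‖Q) = 0.1878 bits.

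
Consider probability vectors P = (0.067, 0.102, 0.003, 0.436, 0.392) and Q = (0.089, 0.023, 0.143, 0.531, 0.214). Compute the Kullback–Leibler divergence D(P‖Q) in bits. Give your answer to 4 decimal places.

0.3933 bits

D(P‖Q) = Σ p·log₂(p/q).
  0.067·log₂(0.067/0.089) = -0.02745
  0.102·log₂(0.102/0.023) = 0.21918
  0.003·log₂(0.003/0.143) = -0.01672
  0.436·log₂(0.436/0.531) = -0.12399
  0.392·log₂(0.392/0.214) = 0.34231
D(P‖Q) = 0.3933 bits.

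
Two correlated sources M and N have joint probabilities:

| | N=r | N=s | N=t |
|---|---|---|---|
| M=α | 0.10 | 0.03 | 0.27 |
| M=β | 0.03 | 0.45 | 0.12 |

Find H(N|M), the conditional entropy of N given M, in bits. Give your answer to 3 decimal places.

Marginals: p(M) = (0.4000, 0.6000), p(N) = (0.1300, 0.4800, 0.3900).
H(N|M) = Σ p(M) · H(N|M=·).
  M=α: p=0.4000, H(N|M=α) = 1.1630
  M=β: p=0.6000, H(N|M=β) = 0.9918
Weighted sum = 1.060 bits.

1.060 bits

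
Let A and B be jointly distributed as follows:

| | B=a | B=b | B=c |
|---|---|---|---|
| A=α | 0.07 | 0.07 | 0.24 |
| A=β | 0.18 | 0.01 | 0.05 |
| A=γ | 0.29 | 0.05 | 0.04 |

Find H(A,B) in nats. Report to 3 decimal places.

1.857 nats

H(A,B) = −Σ p(x,y)·ln p(x,y) over all 9 cells.
  cell (α,a): −0.07·ln0.07 = 0.1861
  cell (α,b): −0.07·ln0.07 = 0.1861
  cell (α,c): −0.24·ln0.24 = 0.3425
  cell (β,a): −0.18·ln0.18 = 0.3087
  cell (β,b): −0.01·ln0.01 = 0.0461
  cell (β,c): −0.05·ln0.05 = 0.1498
  cell (γ,a): −0.29·ln0.29 = 0.3590
  cell (γ,b): −0.05·ln0.05 = 0.1498
  cell (γ,c): −0.04·ln0.04 = 0.1288
Sum = 1.857 nats.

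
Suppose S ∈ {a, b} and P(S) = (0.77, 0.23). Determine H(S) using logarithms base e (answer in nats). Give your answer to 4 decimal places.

H(S) = −Σ p·ln p.
  −(0.77)·ln(0.77) = 0.20125
  −(0.23)·ln(0.23) = 0.33803
Sum: 0.20125 + 0.33803 = 0.5393 nats.

0.5393 nats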